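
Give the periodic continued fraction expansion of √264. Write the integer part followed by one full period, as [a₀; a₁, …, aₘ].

[16; 4, 32]

a₀ = ⌊√264⌋ = 16.
With m₀=0, d₀=1 and mₖ₊₁ = dₖaₖ − mₖ, dₖ₊₁ = (n − mₖ₊₁²)/dₖ, aₖ₊₁ = ⌊(a₀+mₖ₊₁)/dₖ₊₁⌋:
  k=1: m=16, d=8, a=4
  k=2: m=16, d=1, a=32
d=1 and a=2a₀=32 at k=2, so the next step gives (m, d) = (16, 8) again — its k=1 value — and the period has length 2.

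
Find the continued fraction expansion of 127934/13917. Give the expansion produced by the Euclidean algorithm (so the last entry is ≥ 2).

[9; 5, 5, 4, 4, 3, 9]

127934 = 9·13917 + 2681
13917 = 5·2681 + 512
2681 = 5·512 + 121
512 = 4·121 + 28
121 = 4·28 + 9
28 = 3·9 + 1
9 = 9·1 + 0  (stop)
So 127934/13917 = [9; 5, 5, 4, 4, 3, 9].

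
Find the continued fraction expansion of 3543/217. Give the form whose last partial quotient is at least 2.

3543 = 16×217 + 71
217 = 3×71 + 4
71 = 17×4 + 3
4 = 1×3 + 1
3 = 3×1 + 0  (stop)
So 3543/217 = [16; 3, 17, 1, 3].

[16; 3, 17, 1, 3]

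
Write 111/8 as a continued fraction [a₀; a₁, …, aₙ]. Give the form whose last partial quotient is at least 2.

111 = 13*8 + 7
8 = 1*7 + 1
7 = 7*1 + 0  (stop)
So 111/8 = [13; 1, 7].

[13; 1, 7]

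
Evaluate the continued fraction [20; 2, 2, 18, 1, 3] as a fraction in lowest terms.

7814/383

Using pₖ = aₖpₖ₋₁ + pₖ₋₂ and qₖ = aₖqₖ₋₁ + qₖ₋₂:
  k=0: a=20, p=20, q=1
  k=1: a=2, p=41, q=2
  k=2: a=2, p=102, q=5
  k=3: a=18, p=1877, q=92
  k=4: a=1, p=1979, q=97
  k=5: a=3, p=7814, q=383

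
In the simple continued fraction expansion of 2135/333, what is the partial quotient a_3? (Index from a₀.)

3

2135 = 6·333 + 137   →  a_0 = 6
333 = 2·137 + 59   →  a_1 = 2
137 = 2·59 + 19   →  a_2 = 2
59 = 3·19 + 2   →  a_3 = 3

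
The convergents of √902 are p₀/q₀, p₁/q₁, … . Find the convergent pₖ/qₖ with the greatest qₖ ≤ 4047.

√902 = [30; 30, 60, …] (period length 2).
Convergents:
  p_0/q_0 = 30/1
  p_1/q_1 = 901/30
  p_2/q_2 = 54090/1801
  p_3/q_3 = 1623601/54060
q_2 = 1801 ≤ 4047 < 54060 = q_3, so the answer is 54090/1801.

54090/1801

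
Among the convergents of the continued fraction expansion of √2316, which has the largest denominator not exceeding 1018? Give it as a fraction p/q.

√2316 = [48; 8, 96, …] (period length 2).
Convergents:
  p_0/q_0 = 48/1
  p_1/q_1 = 385/8
  p_2/q_2 = 37008/769
  p_3/q_3 = 296449/6160
q_2 = 769 ≤ 1018 < 6160 = q_3, so the answer is 37008/769.

37008/769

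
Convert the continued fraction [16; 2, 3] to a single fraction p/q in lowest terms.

115/7

Fold from the inside: start with 3/1.
  2 + 1/3 = 7/3
  16 + 3/7 = 115/7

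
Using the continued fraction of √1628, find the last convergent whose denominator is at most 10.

121/3

√1628 = [40; 2, 1, 6, 1, 2, 80, …] (period length 6).
Convergents:
  p_0/q_0 = 40/1
  p_1/q_1 = 81/2
  p_2/q_2 = 121/3
  p_3/q_3 = 807/20
q_2 = 3 ≤ 10 < 20 = q_3, so the answer is 121/3.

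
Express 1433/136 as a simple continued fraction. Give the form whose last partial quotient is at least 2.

1433 = 10*136 + 73
136 = 1*73 + 63
73 = 1*63 + 10
63 = 6*10 + 3
10 = 3*3 + 1
3 = 3*1 + 0  (stop)
So 1433/136 = [10; 1, 1, 6, 3, 3].

[10; 1, 1, 6, 3, 3]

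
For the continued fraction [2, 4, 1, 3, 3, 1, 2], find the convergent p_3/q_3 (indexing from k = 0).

Using pₖ = aₖpₖ₋₁ + pₖ₋₂, qₖ = aₖqₖ₋₁ + qₖ₋₂ (with p₋₁=1, p₋₂=0, q₋₁=0, q₋₂=1):
  k=0: a=2, p=2, q=1
  k=1: a=4, p=9, q=4
  k=2: a=1, p=11, q=5
  k=3: a=3, p=42, q=19

42/19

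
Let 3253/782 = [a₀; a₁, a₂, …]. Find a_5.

3253 = 4·782 + 125   →  a_0 = 4
782 = 6·125 + 32   →  a_1 = 6
125 = 3·32 + 29   →  a_2 = 3
32 = 1·29 + 3   →  a_3 = 1
29 = 9·3 + 2   →  a_4 = 9
3 = 1·2 + 1   →  a_5 = 1

1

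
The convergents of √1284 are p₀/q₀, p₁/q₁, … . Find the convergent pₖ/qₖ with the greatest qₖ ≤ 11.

√1284 = [35; 1, 4, 1, 70, …] (period length 4).
Convergents:
  p_0/q_0 = 35/1
  p_1/q_1 = 36/1
  p_2/q_2 = 179/5
  p_3/q_3 = 215/6
  p_4/q_4 = 15229/425
q_3 = 6 ≤ 11 < 425 = q_4, so the answer is 215/6.

215/6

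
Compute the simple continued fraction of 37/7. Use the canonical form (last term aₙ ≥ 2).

[5; 3, 2]

37 = 5×7 + 2
7 = 3×2 + 1
2 = 2×1 + 0  (stop)
So 37/7 = [5; 3, 2].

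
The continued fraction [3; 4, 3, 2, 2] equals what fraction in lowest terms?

Using pₖ = aₖpₖ₋₁ + pₖ₋₂ and qₖ = aₖqₖ₋₁ + qₖ₋₂:
  k=0: a=3, p=3, q=1
  k=1: a=4, p=13, q=4
  k=2: a=3, p=42, q=13
  k=3: a=2, p=97, q=30
  k=4: a=2, p=236, q=73

236/73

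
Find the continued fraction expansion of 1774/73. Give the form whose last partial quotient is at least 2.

1774 = 24·73 + 22
73 = 3·22 + 7
22 = 3·7 + 1
7 = 7·1 + 0  (stop)
So 1774/73 = [24; 3, 3, 7].

[24; 3, 3, 7]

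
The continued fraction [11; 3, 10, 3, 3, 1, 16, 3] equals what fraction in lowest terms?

Fold from the inside: start with 3/1.
  16 + 1/3 = 49/3
  1 + 3/49 = 52/49
  3 + 49/52 = 205/52
  3 + 52/205 = 667/205
  10 + 205/667 = 6875/667
  3 + 667/6875 = 21292/6875
  11 + 6875/21292 = 241087/21292

241087/21292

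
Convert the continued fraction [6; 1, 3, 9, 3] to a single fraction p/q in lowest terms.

Fold from the inside: start with 3/1.
  9 + 1/3 = 28/3
  3 + 3/28 = 87/28
  1 + 28/87 = 115/87
  6 + 87/115 = 777/115

777/115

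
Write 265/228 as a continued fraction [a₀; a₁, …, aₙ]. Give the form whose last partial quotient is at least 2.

265 = 1*228 + 37
228 = 6*37 + 6
37 = 6*6 + 1
6 = 6*1 + 0  (stop)
So 265/228 = [1; 6, 6, 6].

[1; 6, 6, 6]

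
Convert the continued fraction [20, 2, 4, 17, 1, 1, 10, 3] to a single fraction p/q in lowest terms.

Using pₖ = aₖpₖ₋₁ + pₖ₋₂ and qₖ = aₖqₖ₋₁ + qₖ₋₂:
  k=0: a=20, p=20, q=1
  k=1: a=2, p=41, q=2
  k=2: a=4, p=184, q=9
  k=3: a=17, p=3169, q=155
  k=4: a=1, p=3353, q=164
  k=5: a=1, p=6522, q=319
  k=6: a=10, p=68573, q=3354
  k=7: a=3, p=212241, q=10381

212241/10381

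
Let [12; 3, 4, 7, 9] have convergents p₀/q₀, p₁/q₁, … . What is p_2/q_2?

Using pₖ = aₖpₖ₋₁ + pₖ₋₂, qₖ = aₖqₖ₋₁ + qₖ₋₂ (with p₋₁=1, p₋₂=0, q₋₁=0, q₋₂=1):
  k=0: a=12, p=12, q=1
  k=1: a=3, p=37, q=3
  k=2: a=4, p=160, q=13

160/13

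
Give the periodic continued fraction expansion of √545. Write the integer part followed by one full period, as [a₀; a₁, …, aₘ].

[23; 2, 1, 8, 1, 2, 46]

a₀ = ⌊√545⌋ = 23.
With m₀=0, d₀=1 and mₖ₊₁ = dₖaₖ − mₖ, dₖ₊₁ = (n − mₖ₊₁²)/dₖ, aₖ₊₁ = ⌊(a₀+mₖ₊₁)/dₖ₊₁⌋:
  k=1: m=23, d=16, a=2
  k=2: m=9, d=29, a=1
  k=3: m=20, d=5, a=8
  k=4: m=20, d=29, a=1
  k=5: m=9, d=16, a=2
  k=6: m=23, d=1, a=46
d=1 and a=2a₀=46 at k=6, so the next step gives (m, d) = (23, 16) again — its k=1 value — and the period has length 6.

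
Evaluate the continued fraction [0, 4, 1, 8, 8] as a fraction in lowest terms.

Fold from the inside: start with 8/1.
  8 + 1/8 = 65/8
  1 + 8/65 = 73/65
  4 + 65/73 = 357/73
  0 + 73/357 = 73/357

73/357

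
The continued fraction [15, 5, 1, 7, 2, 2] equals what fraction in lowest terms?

3747/247

Fold from the inside: start with 2/1.
  2 + 1/2 = 5/2
  7 + 2/5 = 37/5
  1 + 5/37 = 42/37
  5 + 37/42 = 247/42
  15 + 42/247 = 3747/247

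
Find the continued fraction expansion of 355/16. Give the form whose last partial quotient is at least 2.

[22; 5, 3]

355 = 22·16 + 3
16 = 5·3 + 1
3 = 3·1 + 0  (stop)
So 355/16 = [22; 5, 3].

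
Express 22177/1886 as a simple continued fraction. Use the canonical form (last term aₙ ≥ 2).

[11; 1, 3, 6, 1, 8, 2, 3]

22177 = 11*1886 + 1431
1886 = 1*1431 + 455
1431 = 3*455 + 66
455 = 6*66 + 59
66 = 1*59 + 7
59 = 8*7 + 3
7 = 2*3 + 1
3 = 3*1 + 0  (stop)
So 22177/1886 = [11; 1, 3, 6, 1, 8, 2, 3].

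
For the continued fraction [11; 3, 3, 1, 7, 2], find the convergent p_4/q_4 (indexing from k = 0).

Using pₖ = aₖpₖ₋₁ + pₖ₋₂, qₖ = aₖqₖ₋₁ + qₖ₋₂ (with p₋₁=1, p₋₂=0, q₋₁=0, q₋₂=1):
  k=0: a=11, p=11, q=1
  k=1: a=3, p=34, q=3
  k=2: a=3, p=113, q=10
  k=3: a=1, p=147, q=13
  k=4: a=7, p=1142, q=101

1142/101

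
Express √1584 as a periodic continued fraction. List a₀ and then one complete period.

a₀ = ⌊√1584⌋ = 39.
With m₀=0, d₀=1 and mₖ₊₁ = dₖaₖ − mₖ, dₖ₊₁ = (n − mₖ₊₁²)/dₖ, aₖ₊₁ = ⌊(a₀+mₖ₊₁)/dₖ₊₁⌋:
  k=1: m=39, d=63, a=1
  k=2: m=24, d=16, a=3
  k=3: m=24, d=63, a=1
  k=4: m=39, d=1, a=78
d=1 and a=2a₀=78 at k=4, so the next step gives (m, d) = (39, 63) again — its k=1 value — and the period has length 4.

[39; 1, 3, 1, 78]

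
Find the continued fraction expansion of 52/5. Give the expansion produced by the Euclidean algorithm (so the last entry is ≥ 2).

52 = 10*5 + 2
5 = 2*2 + 1
2 = 2*1 + 0  (stop)
So 52/5 = [10; 2, 2].

[10; 2, 2]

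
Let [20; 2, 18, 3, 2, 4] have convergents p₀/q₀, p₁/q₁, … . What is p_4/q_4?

5388/263

Using pₖ = aₖpₖ₋₁ + pₖ₋₂, qₖ = aₖqₖ₋₁ + qₖ₋₂ (with p₋₁=1, p₋₂=0, q₋₁=0, q₋₂=1):
  k=0: a=20, p=20, q=1
  k=1: a=2, p=41, q=2
  k=2: a=18, p=758, q=37
  k=3: a=3, p=2315, q=113
  k=4: a=2, p=5388, q=263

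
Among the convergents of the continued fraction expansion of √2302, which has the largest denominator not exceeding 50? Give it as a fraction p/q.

2303/48

√2302 = [47; 1, 46, 1, 94, …] (period length 4).
Convergents:
  p_0/q_0 = 47/1
  p_1/q_1 = 48/1
  p_2/q_2 = 2255/47
  p_3/q_3 = 2303/48
  p_4/q_4 = 218737/4559
q_3 = 48 ≤ 50 < 4559 = q_4, so the answer is 2303/48.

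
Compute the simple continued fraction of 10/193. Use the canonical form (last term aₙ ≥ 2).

10 = 0×193 + 10
193 = 19×10 + 3
10 = 3×3 + 1
3 = 3×1 + 0  (stop)
So 10/193 = [0; 19, 3, 3].

[0; 19, 3, 3]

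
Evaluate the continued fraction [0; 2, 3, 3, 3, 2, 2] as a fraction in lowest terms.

Using pₖ = aₖpₖ₋₁ + pₖ₋₂ and qₖ = aₖqₖ₋₁ + qₖ₋₂:
  k=0: a=0, p=0, q=1
  k=1: a=2, p=1, q=2
  k=2: a=3, p=3, q=7
  k=3: a=3, p=10, q=23
  k=4: a=3, p=33, q=76
  k=5: a=2, p=76, q=175
  k=6: a=2, p=185, q=426

185/426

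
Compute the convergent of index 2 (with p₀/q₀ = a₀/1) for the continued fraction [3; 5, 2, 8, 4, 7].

Using pₖ = aₖpₖ₋₁ + pₖ₋₂, qₖ = aₖqₖ₋₁ + qₖ₋₂ (with p₋₁=1, p₋₂=0, q₋₁=0, q₋₂=1):
  k=0: a=3, p=3, q=1
  k=1: a=5, p=16, q=5
  k=2: a=2, p=35, q=11

35/11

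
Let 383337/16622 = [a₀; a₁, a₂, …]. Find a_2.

383337 = 23·16622 + 1031   →  a_0 = 23
16622 = 16·1031 + 126   →  a_1 = 16
1031 = 8·126 + 23   →  a_2 = 8

8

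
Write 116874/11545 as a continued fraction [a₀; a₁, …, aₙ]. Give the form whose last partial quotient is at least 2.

116874 = 10·11545 + 1424
11545 = 8·1424 + 153
1424 = 9·153 + 47
153 = 3·47 + 12
47 = 3·12 + 11
12 = 1·11 + 1
11 = 11·1 + 0  (stop)
So 116874/11545 = [10; 8, 9, 3, 3, 1, 11].

[10; 8, 9, 3, 3, 1, 11]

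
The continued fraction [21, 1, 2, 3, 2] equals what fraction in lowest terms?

499/23

Fold from the inside: start with 2/1.
  3 + 1/2 = 7/2
  2 + 2/7 = 16/7
  1 + 7/16 = 23/16
  21 + 16/23 = 499/23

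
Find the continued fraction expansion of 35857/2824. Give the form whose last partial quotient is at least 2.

[12; 1, 2, 3, 3, 3, 8, 3]

35857 = 12*2824 + 1969
2824 = 1*1969 + 855
1969 = 2*855 + 259
855 = 3*259 + 78
259 = 3*78 + 25
78 = 3*25 + 3
25 = 8*3 + 1
3 = 3*1 + 0  (stop)
So 35857/2824 = [12; 1, 2, 3, 3, 3, 8, 3].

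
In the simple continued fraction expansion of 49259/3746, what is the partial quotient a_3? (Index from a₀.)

49259 = 13·3746 + 561   →  a_0 = 13
3746 = 6·561 + 380   →  a_1 = 6
561 = 1·380 + 181   →  a_2 = 1
380 = 2·181 + 18   →  a_3 = 2

2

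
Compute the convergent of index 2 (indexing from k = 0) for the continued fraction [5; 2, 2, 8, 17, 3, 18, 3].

27/5

Using pₖ = aₖpₖ₋₁ + pₖ₋₂, qₖ = aₖqₖ₋₁ + qₖ₋₂ (with p₋₁=1, p₋₂=0, q₋₁=0, q₋₂=1):
  k=0: a=5, p=5, q=1
  k=1: a=2, p=11, q=2
  k=2: a=2, p=27, q=5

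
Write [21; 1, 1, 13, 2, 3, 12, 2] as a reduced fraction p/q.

107310/4987

Using pₖ = aₖpₖ₋₁ + pₖ₋₂ and qₖ = aₖqₖ₋₁ + qₖ₋₂:
  k=0: a=21, p=21, q=1
  k=1: a=1, p=22, q=1
  k=2: a=1, p=43, q=2
  k=3: a=13, p=581, q=27
  k=4: a=2, p=1205, q=56
  k=5: a=3, p=4196, q=195
  k=6: a=12, p=51557, q=2396
  k=7: a=2, p=107310, q=4987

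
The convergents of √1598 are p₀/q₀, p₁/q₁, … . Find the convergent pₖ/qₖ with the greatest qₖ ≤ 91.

1599/40

√1598 = [39; 1, 38, 1, 78, …] (period length 4).
Convergents:
  p_0/q_0 = 39/1
  p_1/q_1 = 40/1
  p_2/q_2 = 1559/39
  p_3/q_3 = 1599/40
  p_4/q_4 = 126281/3159
q_3 = 40 ≤ 91 < 3159 = q_4, so the answer is 1599/40.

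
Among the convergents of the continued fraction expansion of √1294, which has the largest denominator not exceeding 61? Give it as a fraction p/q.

1295/36

√1294 = [35; 1, 34, 1, 70, …] (period length 4).
Convergents:
  p_0/q_0 = 35/1
  p_1/q_1 = 36/1
  p_2/q_2 = 1259/35
  p_3/q_3 = 1295/36
  p_4/q_4 = 91909/2555
q_3 = 36 ≤ 61 < 2555 = q_4, so the answer is 1295/36.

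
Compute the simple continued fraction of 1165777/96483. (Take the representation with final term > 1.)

[12; 12, 11, 4, 2, 3, 1, 17]

1165777 = 12*96483 + 7981
96483 = 12*7981 + 711
7981 = 11*711 + 160
711 = 4*160 + 71
160 = 2*71 + 18
71 = 3*18 + 17
18 = 1*17 + 1
17 = 17*1 + 0  (stop)
So 1165777/96483 = [12; 12, 11, 4, 2, 3, 1, 17].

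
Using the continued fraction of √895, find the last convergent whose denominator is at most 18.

359/12

√895 = [29; 1, 10, 1, 58, …] (period length 4).
Convergents:
  p_0/q_0 = 29/1
  p_1/q_1 = 30/1
  p_2/q_2 = 329/11
  p_3/q_3 = 359/12
  p_4/q_4 = 21151/707
q_3 = 12 ≤ 18 < 707 = q_4, so the answer is 359/12.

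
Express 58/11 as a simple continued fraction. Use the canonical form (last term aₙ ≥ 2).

58 = 5×11 + 3
11 = 3×3 + 2
3 = 1×2 + 1
2 = 2×1 + 0  (stop)
So 58/11 = [5; 3, 1, 2].

[5; 3, 1, 2]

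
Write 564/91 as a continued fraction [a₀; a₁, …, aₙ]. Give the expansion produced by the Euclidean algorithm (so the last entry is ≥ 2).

564 = 6·91 + 18
91 = 5·18 + 1
18 = 18·1 + 0  (stop)
So 564/91 = [6; 5, 18].

[6; 5, 18]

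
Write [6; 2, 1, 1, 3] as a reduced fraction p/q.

Using pₖ = aₖpₖ₋₁ + pₖ₋₂ and qₖ = aₖqₖ₋₁ + qₖ₋₂:
  k=0: a=6, p=6, q=1
  k=1: a=2, p=13, q=2
  k=2: a=1, p=19, q=3
  k=3: a=1, p=32, q=5
  k=4: a=3, p=115, q=18

115/18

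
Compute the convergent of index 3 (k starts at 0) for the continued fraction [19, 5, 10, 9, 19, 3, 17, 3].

Using pₖ = aₖpₖ₋₁ + pₖ₋₂, qₖ = aₖqₖ₋₁ + qₖ₋₂ (with p₋₁=1, p₋₂=0, q₋₁=0, q₋₂=1):
  k=0: a=19, p=19, q=1
  k=1: a=5, p=96, q=5
  k=2: a=10, p=979, q=51
  k=3: a=9, p=8907, q=464

8907/464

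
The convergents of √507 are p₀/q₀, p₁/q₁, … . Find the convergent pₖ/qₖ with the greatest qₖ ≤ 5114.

61493/2731

√507 = [22; 1, 1, 14, 1, 1, 44, …] (period length 6).
Convergents:
  p_0/q_0 = 22/1
  p_1/q_1 = 23/1
  p_2/q_2 = 45/2
  p_3/q_3 = 653/29
  p_4/q_4 = 698/31
  p_5/q_5 = 1351/60
  p_6/q_6 = 60142/2671
  p_7/q_7 = 61493/2731
  p_8/q_8 = 121635/5402
q_7 = 2731 ≤ 5114 < 5402 = q_8, so the answer is 61493/2731.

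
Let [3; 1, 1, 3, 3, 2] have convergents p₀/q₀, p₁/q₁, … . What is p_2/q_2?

7/2

Using pₖ = aₖpₖ₋₁ + pₖ₋₂, qₖ = aₖqₖ₋₁ + qₖ₋₂ (with p₋₁=1, p₋₂=0, q₋₁=0, q₋₂=1):
  k=0: a=3, p=3, q=1
  k=1: a=1, p=4, q=1
  k=2: a=1, p=7, q=2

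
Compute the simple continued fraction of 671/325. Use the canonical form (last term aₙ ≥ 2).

[2; 15, 2, 10]

671 = 2*325 + 21
325 = 15*21 + 10
21 = 2*10 + 1
10 = 10*1 + 0  (stop)
So 671/325 = [2; 15, 2, 10].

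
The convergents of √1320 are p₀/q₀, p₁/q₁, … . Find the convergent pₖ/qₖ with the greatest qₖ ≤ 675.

√1320 = [36; 3, 72, …] (period length 2).
Convergents:
  p_0/q_0 = 36/1
  p_1/q_1 = 109/3
  p_2/q_2 = 7884/217
  p_3/q_3 = 23761/654
  p_4/q_4 = 1718676/47305
q_3 = 654 ≤ 675 < 47305 = q_4, so the answer is 23761/654.

23761/654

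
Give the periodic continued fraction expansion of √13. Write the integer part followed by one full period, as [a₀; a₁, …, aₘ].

a₀ = ⌊√13⌋ = 3.

[3; 1, 1, 1, 1, 6]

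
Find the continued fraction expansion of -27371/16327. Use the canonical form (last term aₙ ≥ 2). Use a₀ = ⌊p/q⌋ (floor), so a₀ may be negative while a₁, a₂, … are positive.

-27371 = -2×16327 + 5283
16327 = 3×5283 + 478
5283 = 11×478 + 25
478 = 19×25 + 3
25 = 8×3 + 1
3 = 3×1 + 0  (stop)
So -27371/16327 = [-2; 3, 11, 19, 8, 3].

[-2; 3, 11, 19, 8, 3]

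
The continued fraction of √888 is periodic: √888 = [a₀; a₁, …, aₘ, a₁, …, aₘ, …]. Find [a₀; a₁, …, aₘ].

[29; 1, 3, 1, 58]

a₀ = ⌊√888⌋ = 29.
With m₀=0, d₀=1 and mₖ₊₁ = dₖaₖ − mₖ, dₖ₊₁ = (n − mₖ₊₁²)/dₖ, aₖ₊₁ = ⌊(a₀+mₖ₊₁)/dₖ₊₁⌋:
  k=1: m=29, d=47, a=1
  k=2: m=18, d=12, a=3
  k=3: m=18, d=47, a=1
  k=4: m=29, d=1, a=58
d=1 and a=2a₀=58 at k=4, so the next step gives (m, d) = (29, 47) again — its k=1 value — and the period has length 4.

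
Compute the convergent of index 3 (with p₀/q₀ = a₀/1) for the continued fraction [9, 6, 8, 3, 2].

Using pₖ = aₖpₖ₋₁ + pₖ₋₂, qₖ = aₖqₖ₋₁ + qₖ₋₂ (with p₋₁=1, p₋₂=0, q₋₁=0, q₋₂=1):
  k=0: a=9, p=9, q=1
  k=1: a=6, p=55, q=6
  k=2: a=8, p=449, q=49
  k=3: a=3, p=1402, q=153

1402/153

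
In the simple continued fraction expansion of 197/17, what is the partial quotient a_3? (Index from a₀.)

197 = 11·17 + 10   →  a_0 = 11
17 = 1·10 + 7   →  a_1 = 1
10 = 1·7 + 3   →  a_2 = 1
7 = 2·3 + 1   →  a_3 = 2

2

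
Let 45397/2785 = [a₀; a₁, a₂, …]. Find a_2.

3

45397 = 16·2785 + 837   →  a_0 = 16
2785 = 3·837 + 274   →  a_1 = 3
837 = 3·274 + 15   →  a_2 = 3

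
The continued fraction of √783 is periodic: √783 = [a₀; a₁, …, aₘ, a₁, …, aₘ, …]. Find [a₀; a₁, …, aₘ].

a₀ = ⌊√783⌋ = 27.
With m₀=0, d₀=1 and mₖ₊₁ = dₖaₖ − mₖ, dₖ₊₁ = (n − mₖ₊₁²)/dₖ, aₖ₊₁ = ⌊(a₀+mₖ₊₁)/dₖ₊₁⌋:
  k=1: m=27, d=54, a=1
  k=2: m=27, d=1, a=54
d=1 and a=2a₀=54 at k=2, so the next step gives (m, d) = (27, 54) again — its k=1 value — and the period has length 2.

[27; 1, 54]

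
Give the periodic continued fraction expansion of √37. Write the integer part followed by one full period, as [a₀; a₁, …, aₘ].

a₀ = ⌊√37⌋ = 6.
With m₀=0, d₀=1 and mₖ₊₁ = dₖaₖ − mₖ, dₖ₊₁ = (n − mₖ₊₁²)/dₖ, aₖ₊₁ = ⌊(a₀+mₖ₊₁)/dₖ₊₁⌋:
  k=1: m=6, d=1, a=12
d=1 and a=2a₀=12 at k=1, so the next step gives (m, d) = (6, 1) again — its k=1 value — and the period has length 1.

[6; 12]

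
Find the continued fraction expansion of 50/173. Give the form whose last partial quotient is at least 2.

50 = 0·173 + 50
173 = 3·50 + 23
50 = 2·23 + 4
23 = 5·4 + 3
4 = 1·3 + 1
3 = 3·1 + 0  (stop)
So 50/173 = [0; 3, 2, 5, 1, 3].

[0; 3, 2, 5, 1, 3]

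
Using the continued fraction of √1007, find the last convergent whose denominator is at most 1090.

√1007 = [31; 1, 2, 1, 2, 1, 62, …] (period length 6).
Convergents:
  p_0/q_0 = 31/1
  p_1/q_1 = 32/1
  p_2/q_2 = 95/3
  p_3/q_3 = 127/4
  p_4/q_4 = 349/11
  p_5/q_5 = 476/15
  p_6/q_6 = 29861/941
  p_7/q_7 = 30337/956
  p_8/q_8 = 90535/2853
q_7 = 956 ≤ 1090 < 2853 = q_8, so the answer is 30337/956.

30337/956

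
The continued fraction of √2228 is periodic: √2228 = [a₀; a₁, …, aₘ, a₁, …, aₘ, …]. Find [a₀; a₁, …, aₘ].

[47; 4, 1, 22, 1, 4, 94]

a₀ = ⌊√2228⌋ = 47.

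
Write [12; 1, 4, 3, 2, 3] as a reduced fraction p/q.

1627/127

Using pₖ = aₖpₖ₋₁ + pₖ₋₂ and qₖ = aₖqₖ₋₁ + qₖ₋₂:
  k=0: a=12, p=12, q=1
  k=1: a=1, p=13, q=1
  k=2: a=4, p=64, q=5
  k=3: a=3, p=205, q=16
  k=4: a=2, p=474, q=37
  k=5: a=3, p=1627, q=127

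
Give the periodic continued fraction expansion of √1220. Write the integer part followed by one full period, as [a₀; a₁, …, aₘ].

a₀ = ⌊√1220⌋ = 34.
With m₀=0, d₀=1 and mₖ₊₁ = dₖaₖ − mₖ, dₖ₊₁ = (n − mₖ₊₁²)/dₖ, aₖ₊₁ = ⌊(a₀+mₖ₊₁)/dₖ₊₁⌋:
  k=1: m=34, d=64, a=1
  k=2: m=30, d=5, a=12
  k=3: m=30, d=64, a=1
  k=4: m=34, d=1, a=68
d=1 and a=2a₀=68 at k=4, so the next step gives (m, d) = (34, 64) again — its k=1 value — and the period has length 4.

[34; 1, 12, 1, 68]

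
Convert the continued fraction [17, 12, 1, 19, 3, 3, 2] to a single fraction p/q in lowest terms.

Using pₖ = aₖpₖ₋₁ + pₖ₋₂ and qₖ = aₖqₖ₋₁ + qₖ₋₂:
  k=0: a=17, p=17, q=1
  k=1: a=12, p=205, q=12
  k=2: a=1, p=222, q=13
  k=3: a=19, p=4423, q=259
  k=4: a=3, p=13491, q=790
  k=5: a=3, p=44896, q=2629
  k=6: a=2, p=103283, q=6048

103283/6048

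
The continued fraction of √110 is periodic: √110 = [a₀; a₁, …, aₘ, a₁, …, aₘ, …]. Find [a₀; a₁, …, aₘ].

a₀ = ⌊√110⌋ = 10.

[10; 2, 20]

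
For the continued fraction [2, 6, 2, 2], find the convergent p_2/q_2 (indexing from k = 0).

28/13

Using pₖ = aₖpₖ₋₁ + pₖ₋₂, qₖ = aₖqₖ₋₁ + qₖ₋₂ (with p₋₁=1, p₋₂=0, q₋₁=0, q₋₂=1):
  k=0: a=2, p=2, q=1
  k=1: a=6, p=13, q=6
  k=2: a=2, p=28, q=13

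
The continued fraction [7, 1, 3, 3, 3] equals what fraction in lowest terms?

Fold from the inside: start with 3/1.
  3 + 1/3 = 10/3
  3 + 3/10 = 33/10
  1 + 10/33 = 43/33
  7 + 33/43 = 334/43

334/43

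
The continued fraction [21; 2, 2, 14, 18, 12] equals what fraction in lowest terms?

335681/15684

Fold from the inside: start with 12/1.
  18 + 1/12 = 217/12
  14 + 12/217 = 3050/217
  2 + 217/3050 = 6317/3050
  2 + 3050/6317 = 15684/6317
  21 + 6317/15684 = 335681/15684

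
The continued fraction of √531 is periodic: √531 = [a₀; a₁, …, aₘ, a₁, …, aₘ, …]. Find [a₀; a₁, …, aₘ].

[23; 23, 46]

a₀ = ⌊√531⌋ = 23.
With m₀=0, d₀=1 and mₖ₊₁ = dₖaₖ − mₖ, dₖ₊₁ = (n − mₖ₊₁²)/dₖ, aₖ₊₁ = ⌊(a₀+mₖ₊₁)/dₖ₊₁⌋:
  k=1: m=23, d=2, a=23
  k=2: m=23, d=1, a=46
d=1 and a=2a₀=46 at k=2, so the next step gives (m, d) = (23, 2) again — its k=1 value — and the period has length 2.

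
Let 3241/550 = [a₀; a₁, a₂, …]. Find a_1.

3241 = 5·550 + 491   →  a_0 = 5
550 = 1·491 + 59   →  a_1 = 1

1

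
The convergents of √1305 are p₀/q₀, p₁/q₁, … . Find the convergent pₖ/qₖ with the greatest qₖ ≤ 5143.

√1305 = [36; 8, 72, …] (period length 2).
Convergents:
  p_0/q_0 = 36/1
  p_1/q_1 = 289/8
  p_2/q_2 = 20844/577
  p_3/q_3 = 167041/4624
  p_4/q_4 = 12047796/333505
q_3 = 4624 ≤ 5143 < 333505 = q_4, so the answer is 167041/4624.

167041/4624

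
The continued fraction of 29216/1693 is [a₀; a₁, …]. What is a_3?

29216 = 17·1693 + 435   →  a_0 = 17
1693 = 3·435 + 388   →  a_1 = 3
435 = 1·388 + 47   →  a_2 = 1
388 = 8·47 + 12   →  a_3 = 8

8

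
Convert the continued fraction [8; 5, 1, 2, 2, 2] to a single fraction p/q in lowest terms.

Using pₖ = aₖpₖ₋₁ + pₖ₋₂ and qₖ = aₖqₖ₋₁ + qₖ₋₂:
  k=0: a=8, p=8, q=1
  k=1: a=5, p=41, q=5
  k=2: a=1, p=49, q=6
  k=3: a=2, p=139, q=17
  k=4: a=2, p=327, q=40
  k=5: a=2, p=793, q=97

793/97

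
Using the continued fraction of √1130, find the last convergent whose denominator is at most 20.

437/13

√1130 = [33; 1, 1, 1, 1, 1, 1, 66, …] (period length 7).
Convergents:
  p_0/q_0 = 33/1
  p_1/q_1 = 34/1
  p_2/q_2 = 67/2
  p_3/q_3 = 101/3
  p_4/q_4 = 168/5
  p_5/q_5 = 269/8
  p_6/q_6 = 437/13
  p_7/q_7 = 29111/866
q_6 = 13 ≤ 20 < 866 = q_7, so the answer is 437/13.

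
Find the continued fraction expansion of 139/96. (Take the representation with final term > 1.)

139 = 1×96 + 43
96 = 2×43 + 10
43 = 4×10 + 3
10 = 3×3 + 1
3 = 3×1 + 0  (stop)
So 139/96 = [1; 2, 4, 3, 3].

[1; 2, 4, 3, 3]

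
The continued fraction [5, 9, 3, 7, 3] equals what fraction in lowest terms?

3284/643

Using pₖ = aₖpₖ₋₁ + pₖ₋₂ and qₖ = aₖqₖ₋₁ + qₖ₋₂:
  k=0: a=5, p=5, q=1
  k=1: a=9, p=46, q=9
  k=2: a=3, p=143, q=28
  k=3: a=7, p=1047, q=205
  k=4: a=3, p=3284, q=643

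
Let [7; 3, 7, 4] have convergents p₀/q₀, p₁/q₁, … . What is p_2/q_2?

Using pₖ = aₖpₖ₋₁ + pₖ₋₂, qₖ = aₖqₖ₋₁ + qₖ₋₂ (with p₋₁=1, p₋₂=0, q₋₁=0, q₋₂=1):
  k=0: a=7, p=7, q=1
  k=1: a=3, p=22, q=3
  k=2: a=7, p=161, q=22

161/22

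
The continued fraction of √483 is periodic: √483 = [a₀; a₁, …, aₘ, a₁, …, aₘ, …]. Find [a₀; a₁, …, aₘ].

a₀ = ⌊√483⌋ = 21.
With m₀=0, d₀=1 and mₖ₊₁ = dₖaₖ − mₖ, dₖ₊₁ = (n − mₖ₊₁²)/dₖ, aₖ₊₁ = ⌊(a₀+mₖ₊₁)/dₖ₊₁⌋:
  k=1: m=21, d=42, a=1
  k=2: m=21, d=1, a=42
d=1 and a=2a₀=42 at k=2, so the next step gives (m, d) = (21, 42) again — its k=1 value — and the period has length 2.

[21; 1, 42]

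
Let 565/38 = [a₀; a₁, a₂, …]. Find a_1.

1

565 = 14·38 + 33   →  a_0 = 14
38 = 1·33 + 5   →  a_1 = 1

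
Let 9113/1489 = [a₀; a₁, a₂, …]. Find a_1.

9113 = 6·1489 + 179   →  a_0 = 6
1489 = 8·179 + 57   →  a_1 = 8

8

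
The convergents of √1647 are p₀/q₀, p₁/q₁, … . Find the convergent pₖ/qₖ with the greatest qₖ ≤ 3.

√1647 = [40; 1, 1, 2, 1, 1, 80, …] (period length 6).
Convergents:
  p_0/q_0 = 40/1
  p_1/q_1 = 41/1
  p_2/q_2 = 81/2
  p_3/q_3 = 203/5
q_2 = 2 ≤ 3 < 5 = q_3, so the answer is 81/2.

81/2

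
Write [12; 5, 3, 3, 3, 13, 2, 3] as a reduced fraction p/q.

Using pₖ = aₖpₖ₋₁ + pₖ₋₂ and qₖ = aₖqₖ₋₁ + qₖ₋₂:
  k=0: a=12, p=12, q=1
  k=1: a=5, p=61, q=5
  k=2: a=3, p=195, q=16
  k=3: a=3, p=646, q=53
  k=4: a=3, p=2133, q=175
  k=5: a=13, p=28375, q=2328
  k=6: a=2, p=58883, q=4831
  k=7: a=3, p=205024, q=16821

205024/16821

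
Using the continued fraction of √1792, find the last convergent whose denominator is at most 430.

√1792 = [42; 3, 84, …] (period length 2).
Convergents:
  p_0/q_0 = 42/1
  p_1/q_1 = 127/3
  p_2/q_2 = 10710/253
  p_3/q_3 = 32257/762
q_2 = 253 ≤ 430 < 762 = q_3, so the answer is 10710/253.

10710/253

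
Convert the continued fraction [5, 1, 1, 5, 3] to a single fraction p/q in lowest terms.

194/35

Fold from the inside: start with 3/1.
  5 + 1/3 = 16/3
  1 + 3/16 = 19/16
  1 + 16/19 = 35/19
  5 + 19/35 = 194/35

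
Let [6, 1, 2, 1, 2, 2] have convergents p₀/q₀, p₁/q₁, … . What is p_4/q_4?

Using pₖ = aₖpₖ₋₁ + pₖ₋₂, qₖ = aₖqₖ₋₁ + qₖ₋₂ (with p₋₁=1, p₋₂=0, q₋₁=0, q₋₂=1):
  k=0: a=6, p=6, q=1
  k=1: a=1, p=7, q=1
  k=2: a=2, p=20, q=3
  k=3: a=1, p=27, q=4
  k=4: a=2, p=74, q=11

74/11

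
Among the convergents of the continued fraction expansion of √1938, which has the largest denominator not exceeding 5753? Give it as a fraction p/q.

170500/3873

√1938 = [44; 44, 88, …] (period length 2).
Convergents:
  p_0/q_0 = 44/1
  p_1/q_1 = 1937/44
  p_2/q_2 = 170500/3873
  p_3/q_3 = 7503937/170456
q_2 = 3873 ≤ 5753 < 170456 = q_3, so the answer is 170500/3873.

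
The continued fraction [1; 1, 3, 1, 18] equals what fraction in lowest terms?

169/94

Using pₖ = aₖpₖ₋₁ + pₖ₋₂ and qₖ = aₖqₖ₋₁ + qₖ₋₂:
  k=0: a=1, p=1, q=1
  k=1: a=1, p=2, q=1
  k=2: a=3, p=7, q=4
  k=3: a=1, p=9, q=5
  k=4: a=18, p=169, q=94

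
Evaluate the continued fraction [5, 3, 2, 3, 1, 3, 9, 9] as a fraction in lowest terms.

52234/9873

Fold from the inside: start with 9/1.
  9 + 1/9 = 82/9
  3 + 9/82 = 255/82
  1 + 82/255 = 337/255
  3 + 255/337 = 1266/337
  2 + 337/1266 = 2869/1266
  3 + 1266/2869 = 9873/2869
  5 + 2869/9873 = 52234/9873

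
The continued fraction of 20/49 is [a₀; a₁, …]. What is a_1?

2

20 = 0·49 + 20   →  a_0 = 0
49 = 2·20 + 9   →  a_1 = 2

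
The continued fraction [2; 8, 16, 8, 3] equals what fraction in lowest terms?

6901/3249

Using pₖ = aₖpₖ₋₁ + pₖ₋₂ and qₖ = aₖqₖ₋₁ + qₖ₋₂:
  k=0: a=2, p=2, q=1
  k=1: a=8, p=17, q=8
  k=2: a=16, p=274, q=129
  k=3: a=8, p=2209, q=1040
  k=4: a=3, p=6901, q=3249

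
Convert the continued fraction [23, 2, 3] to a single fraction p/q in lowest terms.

164/7

Using pₖ = aₖpₖ₋₁ + pₖ₋₂ and qₖ = aₖqₖ₋₁ + qₖ₋₂:
  k=0: a=23, p=23, q=1
  k=1: a=2, p=47, q=2
  k=2: a=3, p=164, q=7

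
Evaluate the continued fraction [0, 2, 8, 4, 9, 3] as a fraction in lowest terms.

948/2011

Using pₖ = aₖpₖ₋₁ + pₖ₋₂ and qₖ = aₖqₖ₋₁ + qₖ₋₂:
  k=0: a=0, p=0, q=1
  k=1: a=2, p=1, q=2
  k=2: a=8, p=8, q=17
  k=3: a=4, p=33, q=70
  k=4: a=9, p=305, q=647
  k=5: a=3, p=948, q=2011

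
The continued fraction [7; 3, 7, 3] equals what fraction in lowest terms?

505/69

Using pₖ = aₖpₖ₋₁ + pₖ₋₂ and qₖ = aₖqₖ₋₁ + qₖ₋₂:
  k=0: a=7, p=7, q=1
  k=1: a=3, p=22, q=3
  k=2: a=7, p=161, q=22
  k=3: a=3, p=505, q=69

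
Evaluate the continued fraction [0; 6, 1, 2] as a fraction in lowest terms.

3/20

Using pₖ = aₖpₖ₋₁ + pₖ₋₂ and qₖ = aₖqₖ₋₁ + qₖ₋₂:
  k=0: a=0, p=0, q=1
  k=1: a=6, p=1, q=6
  k=2: a=1, p=1, q=7
  k=3: a=2, p=3, q=20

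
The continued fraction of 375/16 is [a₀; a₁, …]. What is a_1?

2

375 = 23·16 + 7   →  a_0 = 23
16 = 2·7 + 2   →  a_1 = 2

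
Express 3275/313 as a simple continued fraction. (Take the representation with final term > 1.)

3275 = 10*313 + 145
313 = 2*145 + 23
145 = 6*23 + 7
23 = 3*7 + 2
7 = 3*2 + 1
2 = 2*1 + 0  (stop)
So 3275/313 = [10; 2, 6, 3, 3, 2].

[10; 2, 6, 3, 3, 2]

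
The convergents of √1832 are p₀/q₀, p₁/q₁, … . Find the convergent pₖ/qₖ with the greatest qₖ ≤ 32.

√1832 = [42; 1, 4, 21, 4, 1, 84, …] (period length 6).
Convergents:
  p_0/q_0 = 42/1
  p_1/q_1 = 43/1
  p_2/q_2 = 214/5
  p_3/q_3 = 4537/106
q_2 = 5 ≤ 32 < 106 = q_3, so the answer is 214/5.

214/5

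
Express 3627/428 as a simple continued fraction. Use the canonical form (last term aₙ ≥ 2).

[8; 2, 9, 4, 2, 2]

3627 = 8×428 + 203
428 = 2×203 + 22
203 = 9×22 + 5
22 = 4×5 + 2
5 = 2×2 + 1
2 = 2×1 + 0  (stop)
So 3627/428 = [8; 2, 9, 4, 2, 2].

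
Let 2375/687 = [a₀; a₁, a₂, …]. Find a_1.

2375 = 3·687 + 314   →  a_0 = 3
687 = 2·314 + 59   →  a_1 = 2

2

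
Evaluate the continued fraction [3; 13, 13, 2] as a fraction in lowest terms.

Fold from the inside: start with 2/1.
  13 + 1/2 = 27/2
  13 + 2/27 = 353/27
  3 + 27/353 = 1086/353

1086/353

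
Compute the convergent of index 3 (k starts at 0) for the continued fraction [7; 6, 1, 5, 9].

293/41

Using pₖ = aₖpₖ₋₁ + pₖ₋₂, qₖ = aₖqₖ₋₁ + qₖ₋₂ (with p₋₁=1, p₋₂=0, q₋₁=0, q₋₂=1):
  k=0: a=7, p=7, q=1
  k=1: a=6, p=43, q=6
  k=2: a=1, p=50, q=7
  k=3: a=5, p=293, q=41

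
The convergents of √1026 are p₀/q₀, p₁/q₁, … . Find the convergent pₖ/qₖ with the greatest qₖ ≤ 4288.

√1026 = [32; 32, 64, …] (period length 2).
Convergents:
  p_0/q_0 = 32/1
  p_1/q_1 = 1025/32
  p_2/q_2 = 65632/2049
  p_3/q_3 = 2101249/65600
q_2 = 2049 ≤ 4288 < 65600 = q_3, so the answer is 65632/2049.

65632/2049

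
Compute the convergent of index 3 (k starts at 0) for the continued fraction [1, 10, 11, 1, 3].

Using pₖ = aₖpₖ₋₁ + pₖ₋₂, qₖ = aₖqₖ₋₁ + qₖ₋₂ (with p₋₁=1, p₋₂=0, q₋₁=0, q₋₂=1):
  k=0: a=1, p=1, q=1
  k=1: a=10, p=11, q=10
  k=2: a=11, p=122, q=111
  k=3: a=1, p=133, q=121

133/121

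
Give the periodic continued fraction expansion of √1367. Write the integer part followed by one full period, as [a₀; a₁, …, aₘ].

[36; 1, 35, 1, 72]

a₀ = ⌊√1367⌋ = 36.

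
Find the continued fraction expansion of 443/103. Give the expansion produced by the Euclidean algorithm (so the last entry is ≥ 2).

[4; 3, 3, 10]

443 = 4×103 + 31
103 = 3×31 + 10
31 = 3×10 + 1
10 = 10×1 + 0  (stop)
So 443/103 = [4; 3, 3, 10].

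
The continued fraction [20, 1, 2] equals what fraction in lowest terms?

Fold from the inside: start with 2/1.
  1 + 1/2 = 3/2
  20 + 2/3 = 62/3

62/3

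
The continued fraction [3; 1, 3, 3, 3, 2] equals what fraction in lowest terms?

373/99

Fold from the inside: start with 2/1.
  3 + 1/2 = 7/2
  3 + 2/7 = 23/7
  3 + 7/23 = 76/23
  1 + 23/76 = 99/76
  3 + 76/99 = 373/99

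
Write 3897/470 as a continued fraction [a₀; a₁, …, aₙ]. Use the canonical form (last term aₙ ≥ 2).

[8; 3, 2, 3, 9, 2]

3897 = 8×470 + 137
470 = 3×137 + 59
137 = 2×59 + 19
59 = 3×19 + 2
19 = 9×2 + 1
2 = 2×1 + 0  (stop)
So 3897/470 = [8; 3, 2, 3, 9, 2].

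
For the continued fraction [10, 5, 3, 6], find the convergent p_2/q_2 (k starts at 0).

Using pₖ = aₖpₖ₋₁ + pₖ₋₂, qₖ = aₖqₖ₋₁ + qₖ₋₂ (with p₋₁=1, p₋₂=0, q₋₁=0, q₋₂=1):
  k=0: a=10, p=10, q=1
  k=1: a=5, p=51, q=5
  k=2: a=3, p=163, q=16

163/16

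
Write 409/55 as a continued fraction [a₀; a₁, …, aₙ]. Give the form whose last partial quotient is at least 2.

409 = 7*55 + 24
55 = 2*24 + 7
24 = 3*7 + 3
7 = 2*3 + 1
3 = 3*1 + 0  (stop)
So 409/55 = [7; 2, 3, 2, 3].

[7; 2, 3, 2, 3]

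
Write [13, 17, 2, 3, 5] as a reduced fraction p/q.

8422/645

Fold from the inside: start with 5/1.
  3 + 1/5 = 16/5
  2 + 5/16 = 37/16
  17 + 16/37 = 645/37
  13 + 37/645 = 8422/645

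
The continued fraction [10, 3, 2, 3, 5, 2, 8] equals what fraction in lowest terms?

24195/2351

Using pₖ = aₖpₖ₋₁ + pₖ₋₂ and qₖ = aₖqₖ₋₁ + qₖ₋₂:
  k=0: a=10, p=10, q=1
  k=1: a=3, p=31, q=3
  k=2: a=2, p=72, q=7
  k=3: a=3, p=247, q=24
  k=4: a=5, p=1307, q=127
  k=5: a=2, p=2861, q=278
  k=6: a=8, p=24195, q=2351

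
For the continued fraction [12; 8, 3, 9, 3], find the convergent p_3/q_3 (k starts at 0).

2824/233

Using pₖ = aₖpₖ₋₁ + pₖ₋₂, qₖ = aₖqₖ₋₁ + qₖ₋₂ (with p₋₁=1, p₋₂=0, q₋₁=0, q₋₂=1):
  k=0: a=12, p=12, q=1
  k=1: a=8, p=97, q=8
  k=2: a=3, p=303, q=25
  k=3: a=9, p=2824, q=233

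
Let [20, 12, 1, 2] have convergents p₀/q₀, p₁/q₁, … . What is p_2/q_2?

Using pₖ = aₖpₖ₋₁ + pₖ₋₂, qₖ = aₖqₖ₋₁ + qₖ₋₂ (with p₋₁=1, p₋₂=0, q₋₁=0, q₋₂=1):
  k=0: a=20, p=20, q=1
  k=1: a=12, p=241, q=12
  k=2: a=1, p=261, q=13

261/13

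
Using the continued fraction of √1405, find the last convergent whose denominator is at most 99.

2249/60

√1405 = [37; 2, 14, 2, 74, …] (period length 4).
Convergents:
  p_0/q_0 = 37/1
  p_1/q_1 = 75/2
  p_2/q_2 = 1087/29
  p_3/q_3 = 2249/60
  p_4/q_4 = 167513/4469
q_3 = 60 ≤ 99 < 4469 = q_4, so the answer is 2249/60.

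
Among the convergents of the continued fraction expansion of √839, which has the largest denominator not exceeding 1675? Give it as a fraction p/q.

47851/1652

√839 = [28; 1, 27, 1, 56, …] (period length 4).
Convergents:
  p_0/q_0 = 28/1
  p_1/q_1 = 29/1
  p_2/q_2 = 811/28
  p_3/q_3 = 840/29
  p_4/q_4 = 47851/1652
  p_5/q_5 = 48691/1681
q_4 = 1652 ≤ 1675 < 1681 = q_5, so the answer is 47851/1652.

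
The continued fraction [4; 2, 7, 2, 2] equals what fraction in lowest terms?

Using pₖ = aₖpₖ₋₁ + pₖ₋₂ and qₖ = aₖqₖ₋₁ + qₖ₋₂:
  k=0: a=4, p=4, q=1
  k=1: a=2, p=9, q=2
  k=2: a=7, p=67, q=15
  k=3: a=2, p=143, q=32
  k=4: a=2, p=353, q=79

353/79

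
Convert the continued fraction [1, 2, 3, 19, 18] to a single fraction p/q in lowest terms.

Using pₖ = aₖpₖ₋₁ + pₖ₋₂ and qₖ = aₖqₖ₋₁ + qₖ₋₂:
  k=0: a=1, p=1, q=1
  k=1: a=2, p=3, q=2
  k=2: a=3, p=10, q=7
  k=3: a=19, p=193, q=135
  k=4: a=18, p=3484, q=2437

3484/2437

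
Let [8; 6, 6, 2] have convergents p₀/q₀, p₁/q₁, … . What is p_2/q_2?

302/37

Using pₖ = aₖpₖ₋₁ + pₖ₋₂, qₖ = aₖqₖ₋₁ + qₖ₋₂ (with p₋₁=1, p₋₂=0, q₋₁=0, q₋₂=1):
  k=0: a=8, p=8, q=1
  k=1: a=6, p=49, q=6
  k=2: a=6, p=302, q=37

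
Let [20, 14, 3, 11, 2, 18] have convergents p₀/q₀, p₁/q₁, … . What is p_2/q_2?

863/43

Using pₖ = aₖpₖ₋₁ + pₖ₋₂, qₖ = aₖqₖ₋₁ + qₖ₋₂ (with p₋₁=1, p₋₂=0, q₋₁=0, q₋₂=1):
  k=0: a=20, p=20, q=1
  k=1: a=14, p=281, q=14
  k=2: a=3, p=863, q=43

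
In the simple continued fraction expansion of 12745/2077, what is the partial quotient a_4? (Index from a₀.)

18

12745 = 6·2077 + 283   →  a_0 = 6
2077 = 7·283 + 96   →  a_1 = 7
283 = 2·96 + 91   →  a_2 = 2
96 = 1·91 + 5   →  a_3 = 1
91 = 18·5 + 1   →  a_4 = 18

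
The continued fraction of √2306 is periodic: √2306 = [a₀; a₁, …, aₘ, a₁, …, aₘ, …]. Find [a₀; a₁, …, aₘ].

a₀ = ⌊√2306⌋ = 48.
With m₀=0, d₀=1 and mₖ₊₁ = dₖaₖ − mₖ, dₖ₊₁ = (n − mₖ₊₁²)/dₖ, aₖ₊₁ = ⌊(a₀+mₖ₊₁)/dₖ₊₁⌋:
  k=1: m=48, d=2, a=48
  k=2: m=48, d=1, a=96
d=1 and a=2a₀=96 at k=2, so the next step gives (m, d) = (48, 2) again — its k=1 value — and the period has length 2.

[48; 48, 96]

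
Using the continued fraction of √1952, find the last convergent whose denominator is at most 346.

√1952 = [44; 5, 1, 1, 21, 1, 1, 5, 88, …] (period length 8).
Convergents:
  p_0/q_0 = 44/1
  p_1/q_1 = 221/5
  p_2/q_2 = 265/6
  p_3/q_3 = 486/11
  p_4/q_4 = 10471/237
  p_5/q_5 = 10957/248
  p_6/q_6 = 21428/485
q_5 = 248 ≤ 346 < 485 = q_6, so the answer is 10957/248.

10957/248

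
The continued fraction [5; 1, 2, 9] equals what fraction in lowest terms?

159/28

Fold from the inside: start with 9/1.
  2 + 1/9 = 19/9
  1 + 9/19 = 28/19
  5 + 19/28 = 159/28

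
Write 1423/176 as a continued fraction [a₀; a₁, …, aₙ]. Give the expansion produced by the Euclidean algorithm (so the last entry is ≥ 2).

[8; 11, 1, 2, 1, 3]

1423 = 8×176 + 15
176 = 11×15 + 11
15 = 1×11 + 4
11 = 2×4 + 3
4 = 1×3 + 1
3 = 3×1 + 0  (stop)
So 1423/176 = [8; 11, 1, 2, 1, 3].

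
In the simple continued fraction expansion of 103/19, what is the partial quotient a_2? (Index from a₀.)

2

103 = 5·19 + 8   →  a_0 = 5
19 = 2·8 + 3   →  a_1 = 2
8 = 2·3 + 2   →  a_2 = 2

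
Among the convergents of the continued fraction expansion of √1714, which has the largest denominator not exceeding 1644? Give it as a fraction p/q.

34321/829

√1714 = [41; 2, 2, 82, …] (period length 3).
Convergents:
  p_0/q_0 = 41/1
  p_1/q_1 = 83/2
  p_2/q_2 = 207/5
  p_3/q_3 = 17057/412
  p_4/q_4 = 34321/829
  p_5/q_5 = 85699/2070
q_4 = 829 ≤ 1644 < 2070 = q_5, so the answer is 34321/829.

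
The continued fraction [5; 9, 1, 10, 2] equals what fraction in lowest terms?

1163/228

Using pₖ = aₖpₖ₋₁ + pₖ₋₂ and qₖ = aₖqₖ₋₁ + qₖ₋₂:
  k=0: a=5, p=5, q=1
  k=1: a=9, p=46, q=9
  k=2: a=1, p=51, q=10
  k=3: a=10, p=556, q=109
  k=4: a=2, p=1163, q=228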